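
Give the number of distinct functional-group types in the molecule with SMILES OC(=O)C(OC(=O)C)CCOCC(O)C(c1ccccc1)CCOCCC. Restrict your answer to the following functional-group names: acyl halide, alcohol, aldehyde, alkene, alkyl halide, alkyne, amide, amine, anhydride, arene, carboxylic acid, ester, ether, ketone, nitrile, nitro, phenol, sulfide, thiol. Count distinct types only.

Taking each segment in turn:
  HOOC: –COOH: carbonyl C bonded to –OH and C → carboxylic acid (the –OH is not a separate alcohol).
  CH(OCOCH3): pendant –OC(=O)CH3: an acyloxy group → ester.
  CH2OCH2: C–O–C with sp³ carbons on both sides and no adjacent C=O → ether.
  CH(OH): –OH on an sp³ carbon → alcohol (secondary).
  CH(C6H5): pendant –C6H5: benzene ring → arene.
  CH2OCH2: C–O–C with sp³ carbons on both sides and no adjacent C=O → ether.
Distinct types present: alcohol, arene, carboxylic acid, ester, ether.

5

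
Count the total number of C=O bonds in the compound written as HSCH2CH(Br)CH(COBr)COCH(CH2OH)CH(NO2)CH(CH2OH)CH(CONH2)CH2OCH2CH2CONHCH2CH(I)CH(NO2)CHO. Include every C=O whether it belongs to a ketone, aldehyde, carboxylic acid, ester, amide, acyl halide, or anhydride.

5

CH(COBr): acyl halide, 1 C=O (running total 1).
CO: ketone, 1 C=O (running total 2).
CH(CONH2): amide, 1 C=O (running total 3).
CH2CONHCH2: amide, 1 C=O (running total 4).
CHO: aldehyde, 1 C=O (running total 5).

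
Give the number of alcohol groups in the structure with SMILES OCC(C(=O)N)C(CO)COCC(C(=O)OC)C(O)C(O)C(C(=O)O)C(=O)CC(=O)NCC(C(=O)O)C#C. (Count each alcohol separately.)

4

Taking each segment in turn:
  HOCH2: HO– on an sp³ carbon → alcohol.
  CH(CONH2): pendant –CONH2: carbonyl C bonded to C and N → amide.
  CH(CH2OH): pendant –CH2OH on an sp³ backbone C → alcohol.
  CH2OCH2: C–O–C with sp³ carbons on both sides and no adjacent C=O → ether.
  CH(COOCH3): pendant –COOCH3: carbonyl C bonded to C and –OCH3 → ester.
  CH(OH): –OH on an sp³ carbon → alcohol (secondary).
  CH(OH): –OH on an sp³ carbon → alcohol (secondary).
  CH(COOH): pendant –COOH: carbonyl C bonded to C and –OH → carboxylic acid.
  CO: –C(=O)– with carbon on both sides → ketone.
  CH2CONHCH2: –C(=O)–N– linkage → amide (the N is not an amine).
  CH(COOH): pendant –COOH: carbonyl C bonded to C and –OH → carboxylic acid.
  C≡CH: C≡C triple bond → alkyne.
Alcohol appears at: HOCH2, CH(CH2OH), CH(OH), CH(OH) → 4.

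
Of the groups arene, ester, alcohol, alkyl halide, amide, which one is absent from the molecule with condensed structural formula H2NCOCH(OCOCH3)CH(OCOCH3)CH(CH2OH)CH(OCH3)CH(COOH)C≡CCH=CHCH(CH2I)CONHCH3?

amide: present (H2NCO — –C(=O)NH2: carbonyl C bonded to C and to N → amide (the N is not a separate amine)).
ester: present (CH(OCOCH3) — pendant –OC(=O)CH3: an acyloxy group → ester).
alcohol: present (CH(CH2OH) — pendant –CH2OH on an sp³ backbone C → alcohol).
alkyl halide: present (CH(CH2I) — pendant –CH2X: halogen on sp³ carbon → alkyl halide).
arene: no segment matches this pattern.

arene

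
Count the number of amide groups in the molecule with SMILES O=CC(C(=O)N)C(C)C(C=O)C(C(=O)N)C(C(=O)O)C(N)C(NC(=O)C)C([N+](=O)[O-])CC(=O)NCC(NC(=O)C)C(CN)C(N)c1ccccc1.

Taking each segment in turn:
  OHC: terminal –CHO: carbonyl C bonded to H and C → aldehyde.
  CH(CONH2): pendant –CONH2: carbonyl C bonded to C and N → amide.
  CH(CHO): pendant –CHO: carbonyl C bonded to C and H → aldehyde.
  CH(CONH2): pendant –CONH2: carbonyl C bonded to C and N → amide.
  CH(COOH): pendant –COOH: carbonyl C bonded to C and –OH → carboxylic acid.
  CH(NH2): –NH2 on an sp³ carbon with no adjacent C=O → amine.
  CH(NHCOCH3): pendant –NHC(=O)CH3: N bonded to a carbonyl → amide (not amine).
  CH(NO2): –NO2 on an sp³ carbon → nitro (the N=O is not a carbonyl).
  CH2CONHCH2: –C(=O)–N– linkage → amide (the N is not an amine).
  CH(NHCOCH3): pendant –NHC(=O)CH3: N bonded to a carbonyl → amide (not amine).
  CH(CH2NH2): pendant –CH2NH2: N on sp³ C, no adjacent C=O → amine.
  CH(NH2): –NH2 on an sp³ carbon with no adjacent C=O → amine.
  C6H5: –C6H5 phenyl ring → arene.
Amide appears at: CH(CONH2), CH(CONH2), CH(NHCOCH3), CH2CONHCH2, CH(NHCOCH3) → 5.

5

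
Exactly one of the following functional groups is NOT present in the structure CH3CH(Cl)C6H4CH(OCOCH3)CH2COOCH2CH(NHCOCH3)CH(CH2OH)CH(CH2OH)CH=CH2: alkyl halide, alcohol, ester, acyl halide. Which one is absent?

alkyl halide: present (CH(Cl) — halogen on an sp³ carbon → alkyl halide).
alcohol: present (CH(CH2OH) — pendant –CH2OH on an sp³ backbone C → alcohol).
ester: present (CH(OCOCH3) — pendant –OC(=O)CH3: an acyloxy group → ester).
acyl halide: no segment matches this pattern.

acyl halide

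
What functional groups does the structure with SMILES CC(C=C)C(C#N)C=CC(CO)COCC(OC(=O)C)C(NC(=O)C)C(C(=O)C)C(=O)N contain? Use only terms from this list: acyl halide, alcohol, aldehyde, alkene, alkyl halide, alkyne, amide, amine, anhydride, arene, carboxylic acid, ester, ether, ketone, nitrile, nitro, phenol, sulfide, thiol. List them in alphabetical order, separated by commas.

Reading the structure from left to right:
  CH(CH=CH2): pendant –CH=CH2: C=C double bond → alkene.
  CH(CN): pendant –C≡N: nitrile.
  CH=CH: C=C double bond → alkene.
  CH(CH2OH): pendant –CH2OH on an sp³ backbone C → alcohol.
  CH2OCH2: C–O–C with sp³ carbons on both sides and no adjacent C=O → ether.
  CH(OCOCH3): pendant –OC(=O)CH3: an acyloxy group → ester.
  CH(NHCOCH3): pendant –NHC(=O)CH3: N bonded to a carbonyl → amide (not amine).
  CH(COCH3): pendant –COCH3: carbonyl C bonded to two carbons → ketone.
  CONH2: –C(=O)NH2: carbonyl C bonded to C and to N → amide (the N is not a separate amine).

alcohol, alkene, amide, ester, ether, ketone, nitrile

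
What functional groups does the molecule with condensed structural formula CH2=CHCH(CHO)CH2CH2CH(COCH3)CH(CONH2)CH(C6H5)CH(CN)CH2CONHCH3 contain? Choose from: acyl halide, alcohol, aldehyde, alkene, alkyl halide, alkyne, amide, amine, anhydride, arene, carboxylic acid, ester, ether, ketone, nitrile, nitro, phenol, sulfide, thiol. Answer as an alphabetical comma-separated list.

Reading the structure from left to right:
  CH2=CH: C=C double bond → alkene.
  CH(CHO): pendant –CHO: carbonyl C bonded to C and H → aldehyde.
  CH(COCH3): pendant –COCH3: carbonyl C bonded to two carbons → ketone.
  CH(CONH2): pendant –CONH2: carbonyl C bonded to C and N → amide.
  CH(C6H5): pendant –C6H5: benzene ring → arene.
  CH(CN): pendant –C≡N: nitrile.
  CONHCH3: –C(=O)NHCH3: carbonyl C bonded to C and to N → amide (the N is not an amine).

aldehyde, alkene, amide, arene, ketone, nitrile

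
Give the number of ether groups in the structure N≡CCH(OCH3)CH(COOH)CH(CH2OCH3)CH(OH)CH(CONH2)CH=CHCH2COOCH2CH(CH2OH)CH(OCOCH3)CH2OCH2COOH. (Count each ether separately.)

Reading the structure from left to right:
  N≡C: N≡C–: carbon triple-bonded to nitrogen → nitrile.
  CH(OCH3): pendant –OCH3: C–O–C with sp³ C, no adjacent C=O → ether.
  CH(COOH): pendant –COOH: carbonyl C bonded to C and –OH → carboxylic acid.
  CH(CH2OCH3): pendant –CH2OCH3: C–O–C linkage → ether.
  CH(OH): –OH on an sp³ carbon → alcohol (secondary).
  CH(CONH2): pendant –CONH2: carbonyl C bonded to C and N → amide.
  CH=CH: C=C double bond → alkene.
  CH2COOCH2: –C(=O)–O–C with C on the carbonyl side → ester.
  CH(CH2OH): pendant –CH2OH on an sp³ backbone C → alcohol.
  CH(OCOCH3): pendant –OC(=O)CH3: an acyloxy group → ester.
  CH2OCH2: C–O–C with sp³ carbons on both sides and no adjacent C=O → ether.
  COOH: –COOH: carbonyl C bonded to –OH and C → carboxylic acid (the –OH is not a separate alcohol).
Ether appears at: CH(OCH3), CH(CH2OCH3), CH2OCH2 → 3.

3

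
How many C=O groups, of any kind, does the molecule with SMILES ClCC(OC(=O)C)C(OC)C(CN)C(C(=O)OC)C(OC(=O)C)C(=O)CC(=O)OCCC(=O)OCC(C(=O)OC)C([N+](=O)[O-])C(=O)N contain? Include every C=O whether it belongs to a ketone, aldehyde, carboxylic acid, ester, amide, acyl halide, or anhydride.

CH(OCOCH3): ester, 1 C=O (running total 1).
CH(COOCH3): ester, 1 C=O (running total 2).
CH(OCOCH3): ester, 1 C=O (running total 3).
CO: ketone, 1 C=O (running total 4).
CH2COOCH2: ester, 1 C=O (running total 5).
CH2COOCH2: ester, 1 C=O (running total 6).
CH(COOCH3): ester, 1 C=O (running total 7).
CONH2: amide, 1 C=O (running total 8).

8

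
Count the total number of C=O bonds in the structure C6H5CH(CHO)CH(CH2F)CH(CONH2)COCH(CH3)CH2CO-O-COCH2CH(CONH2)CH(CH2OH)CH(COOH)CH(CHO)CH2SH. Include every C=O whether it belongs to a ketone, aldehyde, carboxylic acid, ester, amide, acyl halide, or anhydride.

CH(CHO): aldehyde, 1 C=O (running total 1).
CH(CONH2): amide, 1 C=O (running total 2).
CO: ketone, 1 C=O (running total 3).
CH2CO-O-COCH2: anhydride, 2 C=O (running total 5).
CH(CONH2): amide, 1 C=O (running total 6).
CH(COOH): carboxylic acid, 1 C=O (running total 7).
CH(CHO): aldehyde, 1 C=O (running total 8).

8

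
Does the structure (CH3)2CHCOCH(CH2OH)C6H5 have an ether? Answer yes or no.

Taking each segment in turn:
  CO: –C(=O)– with carbon on both sides → ketone.
  CH(CH2OH): pendant –CH2OH on an sp³ backbone C → alcohol.
  C6H5: –C6H5 phenyl ring → arene.
The groups actually present are: alcohol, arene, ketone.

no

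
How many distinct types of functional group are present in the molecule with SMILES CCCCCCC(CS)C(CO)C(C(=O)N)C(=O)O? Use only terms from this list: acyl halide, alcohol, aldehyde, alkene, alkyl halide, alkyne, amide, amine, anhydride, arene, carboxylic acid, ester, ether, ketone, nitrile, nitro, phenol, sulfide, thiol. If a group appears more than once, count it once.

4

pendant –CH2SH → thiol.
pendant –CH2OH on an sp³ backbone C → alcohol.
pendant –CONH2: carbonyl C bonded to C and N → amide.
–COOH: carbonyl C bonded to –OH and C → carboxylic acid (the –OH is not a separate alcohol).
Distinct types present: alcohol, amide, carboxylic acid, thiol.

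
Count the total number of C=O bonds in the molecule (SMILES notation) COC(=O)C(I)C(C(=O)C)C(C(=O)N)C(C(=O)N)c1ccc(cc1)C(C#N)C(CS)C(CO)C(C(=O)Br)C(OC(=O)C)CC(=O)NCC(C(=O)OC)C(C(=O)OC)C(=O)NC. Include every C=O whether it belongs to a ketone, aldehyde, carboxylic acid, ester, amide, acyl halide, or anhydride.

CH3OOC: ester, 1 C=O (running total 1).
CH(COCH3): ketone, 1 C=O (running total 2).
CH(CONH2): amide, 1 C=O (running total 3).
CH(CONH2): amide, 1 C=O (running total 4).
CH(COBr): acyl halide, 1 C=O (running total 5).
CH(OCOCH3): ester, 1 C=O (running total 6).
CH2CONHCH2: amide, 1 C=O (running total 7).
CH(COOCH3): ester, 1 C=O (running total 8).
CH(COOCH3): ester, 1 C=O (running total 9).
CONHCH3: amide, 1 C=O (running total 10).

10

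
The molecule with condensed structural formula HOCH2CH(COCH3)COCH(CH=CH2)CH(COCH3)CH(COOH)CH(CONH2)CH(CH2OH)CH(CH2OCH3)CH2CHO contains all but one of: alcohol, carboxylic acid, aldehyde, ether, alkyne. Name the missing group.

alkyne

aldehyde: present (CHO — terminal –CHO: carbonyl C bonded to H and C → aldehyde).
alcohol: present (HOCH2 — HO– on an sp³ carbon → alcohol).
carboxylic acid: present (CH(COOH) — pendant –COOH: carbonyl C bonded to C and –OH → carboxylic acid).
ether: present (CH(CH2OCH3) — pendant –CH2OCH3: C–O–C linkage → ether).
alkyne: no segment matches this pattern.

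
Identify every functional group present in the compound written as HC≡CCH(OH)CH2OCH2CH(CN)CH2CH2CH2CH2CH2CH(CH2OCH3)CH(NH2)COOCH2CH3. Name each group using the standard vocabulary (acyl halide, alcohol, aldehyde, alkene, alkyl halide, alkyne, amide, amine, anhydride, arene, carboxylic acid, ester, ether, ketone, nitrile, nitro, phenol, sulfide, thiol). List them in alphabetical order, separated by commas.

C≡C triple bond → alkyne.
–OH on an sp³ carbon → alcohol (secondary).
C–O–C with sp³ carbons on both sides and no adjacent C=O → ether.
pendant –C≡N: nitrile.
pendant –CH2OCH3: C–O–C linkage → ether.
–NH2 on an sp³ carbon with no adjacent C=O → amine.
–C(=O)OCH2CH3: carbonyl C bonded to C and to –OEt → ester.

alcohol, alkyne, amine, ester, ether, nitrile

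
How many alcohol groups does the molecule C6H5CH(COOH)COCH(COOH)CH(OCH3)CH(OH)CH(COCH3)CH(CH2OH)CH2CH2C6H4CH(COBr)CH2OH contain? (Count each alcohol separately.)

3

Working along the chain:
  C6H5: C6H5– phenyl ring → arene.
  CH(COOH): pendant –COOH: carbonyl C bonded to C and –OH → carboxylic acid.
  CO: –C(=O)– with carbon on both sides → ketone.
  CH(COOH): pendant –COOH: carbonyl C bonded to C and –OH → carboxylic acid.
  CH(OCH3): pendant –OCH3: C–O–C with sp³ C, no adjacent C=O → ether.
  CH(OH): –OH on an sp³ carbon → alcohol (secondary).
  CH(COCH3): pendant –COCH3: carbonyl C bonded to two carbons → ketone.
  CH(CH2OH): pendant –CH2OH on an sp³ backbone C → alcohol.
  C6H4: para-disubstituted benzene ring → arene.
  CH(COBr): pendant –C(=O)X: carbonyl C bonded to C and halogen → acyl halide.
  CH2OH: –OH on an sp³ carbon → alcohol.
Alcohol appears at: CH(OH), CH(CH2OH), CH2OH → 3.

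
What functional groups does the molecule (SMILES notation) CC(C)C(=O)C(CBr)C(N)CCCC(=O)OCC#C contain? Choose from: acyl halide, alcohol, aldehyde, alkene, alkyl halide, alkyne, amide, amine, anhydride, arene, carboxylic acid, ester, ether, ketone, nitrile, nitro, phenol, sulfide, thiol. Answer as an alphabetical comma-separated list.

Reading the structure from left to right:
  CO: –C(=O)– with carbon on both sides → ketone.
  CH(CH2Br): pendant –CH2X: halogen on sp³ carbon → alkyl halide.
  CH(NH2): –NH2 on an sp³ carbon with no adjacent C=O → amine.
  CH2COOCH2: –C(=O)–O–C with C on the carbonyl side → ester.
  C≡CH: C≡C triple bond → alkyne.

alkyl halide, alkyne, amine, ester, ketone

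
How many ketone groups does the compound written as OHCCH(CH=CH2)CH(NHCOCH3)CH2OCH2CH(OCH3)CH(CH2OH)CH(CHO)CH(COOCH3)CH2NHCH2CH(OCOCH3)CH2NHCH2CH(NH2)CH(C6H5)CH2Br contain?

0

Taking each segment in turn:
  OHC: terminal –CHO: carbonyl C bonded to H and C → aldehyde.
  CH(CH=CH2): pendant –CH=CH2: C=C double bond → alkene.
  CH(NHCOCH3): pendant –NHC(=O)CH3: N bonded to a carbonyl → amide (not amine).
  CH2OCH2: C–O–C with sp³ carbons on both sides and no adjacent C=O → ether.
  CH(OCH3): pendant –OCH3: C–O–C with sp³ C, no adjacent C=O → ether.
  CH(CH2OH): pendant –CH2OH on an sp³ backbone C → alcohol.
  CH(CHO): pendant –CHO: carbonyl C bonded to C and H → aldehyde.
  CH(COOCH3): pendant –COOCH3: carbonyl C bonded to C and –OCH3 → ester.
  CH2NHCH2: C–N–C with sp³ carbons and no adjacent C=O → amine (secondary).
  CH(OCOCH3): pendant –OC(=O)CH3: an acyloxy group → ester.
  CH2NHCH2: C–N–C with sp³ carbons and no adjacent C=O → amine (secondary).
  CH(NH2): –NH2 on an sp³ carbon with no adjacent C=O → amine.
  CH(C6H5): pendant –C6H5: benzene ring → arene.
  CH2Br: halogen on an sp³ carbon → alkyl halide.
No segment is a ketone: OHC is aldehyde, not ketone; CH(NHCOCH3) is amide, not ketone; CH(CHO) is aldehyde, not ketone. → 0.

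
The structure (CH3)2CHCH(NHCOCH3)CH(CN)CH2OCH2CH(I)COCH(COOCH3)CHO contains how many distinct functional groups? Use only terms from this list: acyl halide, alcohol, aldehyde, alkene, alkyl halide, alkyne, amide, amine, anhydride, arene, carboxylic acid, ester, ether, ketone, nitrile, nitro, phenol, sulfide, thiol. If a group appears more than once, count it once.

Taking each segment in turn:
  CH(NHCOCH3): pendant –NHC(=O)CH3: N bonded to a carbonyl → amide (not amine).
  CH(CN): pendant –C≡N: nitrile.
  CH2OCH2: C–O–C with sp³ carbons on both sides and no adjacent C=O → ether.
  CH(I): halogen on an sp³ carbon → alkyl halide.
  CO: –C(=O)– with carbon on both sides → ketone.
  CH(COOCH3): pendant –COOCH3: carbonyl C bonded to C and –OCH3 → ester.
  CHO: terminal –CHO: carbonyl C bonded to H and C → aldehyde.
Distinct types present: aldehyde, alkyl halide, amide, ester, ether, ketone, nitrile.

7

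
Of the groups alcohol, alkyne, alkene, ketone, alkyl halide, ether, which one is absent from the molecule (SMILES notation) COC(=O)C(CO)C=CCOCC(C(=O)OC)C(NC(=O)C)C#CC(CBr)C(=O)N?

alkene: present (CH=CH — C=C double bond → alkene).
alkyl halide: present (CH(CH2Br) — pendant –CH2X: halogen on sp³ carbon → alkyl halide).
alkyne: present (C≡C — C≡C triple bond → alkyne).
alcohol: present (CH(CH2OH) — pendant –CH2OH on an sp³ backbone C → alcohol).
ether: present (CH2OCH2 — C–O–C with sp³ carbons on both sides and no adjacent C=O → ether).
ketone: absent. In each of CH3OOC and CH(COOCH3), the C=O is bonded to an –O–C group, which defines an ester, not a ketone. In each of CH(NHCOCH3) and CONH2, the C=O is bonded to nitrogen, which defines an amide, not a ketone.

ketone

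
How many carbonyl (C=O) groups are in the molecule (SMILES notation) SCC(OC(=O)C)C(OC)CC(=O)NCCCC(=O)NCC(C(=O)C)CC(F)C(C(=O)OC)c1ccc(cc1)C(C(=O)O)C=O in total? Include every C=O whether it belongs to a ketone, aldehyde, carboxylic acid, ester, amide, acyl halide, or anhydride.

CH(OCOCH3): ester, 1 C=O (running total 1).
CH2CONHCH2: amide, 1 C=O (running total 2).
CH2CONHCH2: amide, 1 C=O (running total 3).
CH(COCH3): ketone, 1 C=O (running total 4).
CH(COOCH3): ester, 1 C=O (running total 5).
CH(COOH): carboxylic acid, 1 C=O (running total 6).
CHO: aldehyde, 1 C=O (running total 7).

7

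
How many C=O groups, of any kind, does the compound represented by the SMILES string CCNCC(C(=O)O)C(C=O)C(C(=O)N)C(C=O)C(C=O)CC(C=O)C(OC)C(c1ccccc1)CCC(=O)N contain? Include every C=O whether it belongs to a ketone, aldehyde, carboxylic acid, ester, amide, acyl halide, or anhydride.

CH(COOH): carboxylic acid, 1 C=O (running total 1).
CH(CHO): aldehyde, 1 C=O (running total 2).
CH(CONH2): amide, 1 C=O (running total 3).
CH(CHO): aldehyde, 1 C=O (running total 4).
CH(CHO): aldehyde, 1 C=O (running total 5).
CH(CHO): aldehyde, 1 C=O (running total 6).
CONH2: amide, 1 C=O (running total 7).

7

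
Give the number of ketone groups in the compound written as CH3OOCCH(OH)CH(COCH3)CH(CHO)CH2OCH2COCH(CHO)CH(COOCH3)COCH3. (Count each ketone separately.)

3

Reading the structure from left to right:
  CH3OOC: CH3O–C(=O)–: carbonyl C bonded to C and to –OCH3 → ester (not ketone + ether).
  CH(OH): –OH on an sp³ carbon → alcohol (secondary).
  CH(COCH3): pendant –COCH3: carbonyl C bonded to two carbons → ketone.
  CH(CHO): pendant –CHO: carbonyl C bonded to C and H → aldehyde.
  CH2OCH2: C–O–C with sp³ carbons on both sides and no adjacent C=O → ether.
  CO: –C(=O)– with carbon on both sides → ketone.
  CH(CHO): pendant –CHO: carbonyl C bonded to C and H → aldehyde.
  CH(COOCH3): pendant –COOCH3: carbonyl C bonded to C and –OCH3 → ester.
  CO: –C(=O)– with carbon on both sides → ketone.
Ketone appears at: CH(COCH3), CO, CO → 3.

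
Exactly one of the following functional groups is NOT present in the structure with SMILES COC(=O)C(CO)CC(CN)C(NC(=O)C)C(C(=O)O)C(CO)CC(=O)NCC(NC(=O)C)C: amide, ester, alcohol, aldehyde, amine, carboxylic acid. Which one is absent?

alcohol: present (CH(CH2OH) — pendant –CH2OH on an sp³ backbone C → alcohol).
carboxylic acid: present (CH(COOH) — pendant –COOH: carbonyl C bonded to C and –OH → carboxylic acid).
amine: present (CH(CH2NH2) — pendant –CH2NH2: N on sp³ C, no adjacent C=O → amine).
amide: present (CH(NHCOCH3) — pendant –NHC(=O)CH3: N bonded to a carbonyl → amide (not amine)).
ester: present (CH3OOC — CH3O–C(=O)–: carbonyl C bonded to C and to –OCH3 → ester (not ketone + ether)).
aldehyde: absent. In CH(COOH), the carbonyl carbon bears –OH, not –H, so it is a carboxylic acid.

aldehyde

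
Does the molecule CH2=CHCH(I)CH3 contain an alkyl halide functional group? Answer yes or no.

yes

C=C double bond → alkene.
halogen on an sp³ carbon → alkyl halide.
The CH(I) segment supplies the alkyl halide: halogen on an sp³ carbon → alkyl halide.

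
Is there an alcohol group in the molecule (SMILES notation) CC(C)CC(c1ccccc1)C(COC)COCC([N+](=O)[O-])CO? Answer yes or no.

Reading the structure from left to right:
  CH(C6H5): pendant –C6H5: benzene ring → arene.
  CH(CH2OCH3): pendant –CH2OCH3: C–O–C linkage → ether.
  CH2OCH2: C–O–C with sp³ carbons on both sides and no adjacent C=O → ether.
  CH(NO2): –NO2 on an sp³ carbon → nitro (the N=O is not a carbonyl).
  CH2OH: –OH on an sp³ carbon → alcohol.
The CH2OH segment supplies the alcohol: –OH on an sp³ carbon → alcohol.

yes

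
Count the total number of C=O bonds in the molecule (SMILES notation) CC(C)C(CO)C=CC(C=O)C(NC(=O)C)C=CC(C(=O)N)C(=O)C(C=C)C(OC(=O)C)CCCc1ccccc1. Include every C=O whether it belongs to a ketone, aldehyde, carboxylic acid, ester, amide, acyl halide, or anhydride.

CH(CHO): aldehyde, 1 C=O (running total 1).
CH(NHCOCH3): amide, 1 C=O (running total 2).
CH(CONH2): amide, 1 C=O (running total 3).
CO: ketone, 1 C=O (running total 4).
CH(OCOCH3): ester, 1 C=O (running total 5).

5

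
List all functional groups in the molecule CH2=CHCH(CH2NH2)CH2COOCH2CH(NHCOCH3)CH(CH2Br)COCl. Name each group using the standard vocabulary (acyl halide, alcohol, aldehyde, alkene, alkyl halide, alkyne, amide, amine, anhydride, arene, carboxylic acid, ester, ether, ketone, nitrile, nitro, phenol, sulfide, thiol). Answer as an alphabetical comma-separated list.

acyl halide, alkene, alkyl halide, amide, amine, ester

Working along the chain:
  CH2=CH: C=C double bond → alkene.
  CH(CH2NH2): pendant –CH2NH2: N on sp³ C, no adjacent C=O → amine.
  CH2COOCH2: –C(=O)–O–C with C on the carbonyl side → ester.
  CH(NHCOCH3): pendant –NHC(=O)CH3: N bonded to a carbonyl → amide (not amine).
  CH(CH2Br): pendant –CH2X: halogen on sp³ carbon → alkyl halide.
  COCl: –C(=O)Cl: carbonyl C bonded to C and to a halogen → acyl halide (not alkyl halide).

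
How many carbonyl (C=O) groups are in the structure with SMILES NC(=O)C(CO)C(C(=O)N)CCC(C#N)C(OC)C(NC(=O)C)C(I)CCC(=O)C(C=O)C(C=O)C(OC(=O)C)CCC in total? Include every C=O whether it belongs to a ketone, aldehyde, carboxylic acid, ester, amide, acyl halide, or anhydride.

H2NCO: amide, 1 C=O (running total 1).
CH(CONH2): amide, 1 C=O (running total 2).
CH(NHCOCH3): amide, 1 C=O (running total 3).
CO: ketone, 1 C=O (running total 4).
CH(CHO): aldehyde, 1 C=O (running total 5).
CH(CHO): aldehyde, 1 C=O (running total 6).
CH(OCOCH3): ester, 1 C=O (running total 7).

7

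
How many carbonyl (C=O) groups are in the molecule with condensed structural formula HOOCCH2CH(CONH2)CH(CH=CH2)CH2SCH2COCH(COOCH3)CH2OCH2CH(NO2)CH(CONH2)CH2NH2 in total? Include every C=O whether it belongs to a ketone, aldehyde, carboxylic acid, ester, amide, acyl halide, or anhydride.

5

HOOC: carboxylic acid, 1 C=O (running total 1).
CH(CONH2): amide, 1 C=O (running total 2).
CO: ketone, 1 C=O (running total 3).
CH(COOCH3): ester, 1 C=O (running total 4).
CH(CONH2): amide, 1 C=O (running total 5).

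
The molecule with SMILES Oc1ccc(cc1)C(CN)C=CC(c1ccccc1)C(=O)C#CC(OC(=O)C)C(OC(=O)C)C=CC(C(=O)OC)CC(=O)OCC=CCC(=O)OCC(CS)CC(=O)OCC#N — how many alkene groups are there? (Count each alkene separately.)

Taking each segment in turn:
  HOC6H4: –OH attached directly to an aromatic ring → phenol (not alcohol); the ring itself is an arene.
  CH(CH2NH2): pendant –CH2NH2: N on sp³ C, no adjacent C=O → amine.
  CH=CH: C=C double bond → alkene.
  CH(C6H5): pendant –C6H5: benzene ring → arene.
  CO: –C(=O)– with carbon on both sides → ketone.
  C≡C: C≡C triple bond → alkyne.
  CH(OCOCH3): pendant –OC(=O)CH3: an acyloxy group → ester.
  CH(OCOCH3): pendant –OC(=O)CH3: an acyloxy group → ester.
  CH=CH: C=C double bond → alkene.
  CH(COOCH3): pendant –COOCH3: carbonyl C bonded to C and –OCH3 → ester.
  CH2COOCH2: –C(=O)–O–C with C on the carbonyl side → ester.
  CH=CH: C=C double bond → alkene.
  CH2COOCH2: –C(=O)–O–C with C on the carbonyl side → ester.
  CH(CH2SH): pendant –CH2SH → thiol.
  CH2COOCH2: –C(=O)–O–C with C on the carbonyl side → ester.
  CN: –C≡N: carbon triple-bonded to nitrogen → nitrile.
Alkene appears at: CH=CH, CH=CH, CH=CH → 3.

3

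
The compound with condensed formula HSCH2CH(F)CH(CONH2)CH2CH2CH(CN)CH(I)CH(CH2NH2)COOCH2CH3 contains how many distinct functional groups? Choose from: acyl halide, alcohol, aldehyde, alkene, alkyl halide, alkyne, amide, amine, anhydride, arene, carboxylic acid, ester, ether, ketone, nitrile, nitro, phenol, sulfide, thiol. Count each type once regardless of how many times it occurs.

6

Working along the chain:
  HSCH2: –SH on an sp³ carbon → thiol.
  CH(F): halogen on an sp³ carbon → alkyl halide.
  CH(CONH2): pendant –CONH2: carbonyl C bonded to C and N → amide.
  CH(CN): pendant –C≡N: nitrile.
  CH(I): halogen on an sp³ carbon → alkyl halide.
  CH(CH2NH2): pendant –CH2NH2: N on sp³ C, no adjacent C=O → amine.
  COOCH2CH3: –C(=O)OCH2CH3: carbonyl C bonded to C and to –OEt → ester.
Distinct types present: alkyl halide, amide, amine, ester, nitrile, thiol.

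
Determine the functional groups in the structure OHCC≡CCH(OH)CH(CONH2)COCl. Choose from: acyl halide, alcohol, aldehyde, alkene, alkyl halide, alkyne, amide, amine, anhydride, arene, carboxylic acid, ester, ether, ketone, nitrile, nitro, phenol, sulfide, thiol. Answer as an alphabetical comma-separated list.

acyl halide, alcohol, aldehyde, alkyne, amide

terminal –CHO: carbonyl C bonded to H and C → aldehyde.
C≡C triple bond → alkyne.
–OH on an sp³ carbon → alcohol (secondary).
pendant –CONH2: carbonyl C bonded to C and N → amide.
–C(=O)Cl: carbonyl C bonded to C and to a halogen → acyl halide (not alkyl halide).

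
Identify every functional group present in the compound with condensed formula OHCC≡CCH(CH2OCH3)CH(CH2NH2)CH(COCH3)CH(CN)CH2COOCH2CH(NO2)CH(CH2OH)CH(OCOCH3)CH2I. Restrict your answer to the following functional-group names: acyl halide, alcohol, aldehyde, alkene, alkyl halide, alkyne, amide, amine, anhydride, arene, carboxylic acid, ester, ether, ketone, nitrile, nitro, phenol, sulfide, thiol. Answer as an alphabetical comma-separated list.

Taking each segment in turn:
  OHC: terminal –CHO: carbonyl C bonded to H and C → aldehyde.
  C≡C: C≡C triple bond → alkyne.
  CH(CH2OCH3): pendant –CH2OCH3: C–O–C linkage → ether.
  CH(CH2NH2): pendant –CH2NH2: N on sp³ C, no adjacent C=O → amine.
  CH(COCH3): pendant –COCH3: carbonyl C bonded to two carbons → ketone.
  CH(CN): pendant –C≡N: nitrile.
  CH2COOCH2: –C(=O)–O–C with C on the carbonyl side → ester.
  CH(NO2): –NO2 on an sp³ carbon → nitro (the N=O is not a carbonyl).
  CH(CH2OH): pendant –CH2OH on an sp³ backbone C → alcohol.
  CH(OCOCH3): pendant –OC(=O)CH3: an acyloxy group → ester.
  CH2I: halogen on an sp³ carbon → alkyl halide.

alcohol, aldehyde, alkyl halide, alkyne, amine, ester, ether, ketone, nitrile, nitro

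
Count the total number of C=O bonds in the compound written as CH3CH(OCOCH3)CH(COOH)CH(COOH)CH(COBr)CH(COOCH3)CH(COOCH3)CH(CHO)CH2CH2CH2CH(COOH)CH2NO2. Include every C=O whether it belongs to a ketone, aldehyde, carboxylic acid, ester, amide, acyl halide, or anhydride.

8

CH(OCOCH3): ester, 1 C=O (running total 1).
CH(COOH): carboxylic acid, 1 C=O (running total 2).
CH(COOH): carboxylic acid, 1 C=O (running total 3).
CH(COBr): acyl halide, 1 C=O (running total 4).
CH(COOCH3): ester, 1 C=O (running total 5).
CH(COOCH3): ester, 1 C=O (running total 6).
CH(CHO): aldehyde, 1 C=O (running total 7).
CH(COOH): carboxylic acid, 1 C=O (running total 8).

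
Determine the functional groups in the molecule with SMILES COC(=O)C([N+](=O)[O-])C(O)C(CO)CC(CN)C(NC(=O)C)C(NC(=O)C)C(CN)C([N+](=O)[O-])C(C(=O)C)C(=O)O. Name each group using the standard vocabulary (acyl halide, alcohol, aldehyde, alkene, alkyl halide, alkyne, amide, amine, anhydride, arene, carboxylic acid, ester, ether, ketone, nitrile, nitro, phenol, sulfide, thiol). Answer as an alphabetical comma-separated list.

alcohol, amide, amine, carboxylic acid, ester, ketone, nitro

CH3O–C(=O)–: carbonyl C bonded to C and to –OCH3 → ester (not ketone + ether).
–NO2 on an sp³ carbon → nitro (the N=O is not a carbonyl).
–OH on an sp³ carbon → alcohol (secondary).
pendant –CH2OH on an sp³ backbone C → alcohol.
pendant –CH2NH2: N on sp³ C, no adjacent C=O → amine.
pendant –NHC(=O)CH3: N bonded to a carbonyl → amide (not amine).
pendant –NHC(=O)CH3: N bonded to a carbonyl → amide (not amine).
pendant –CH2NH2: N on sp³ C, no adjacent C=O → amine.
–NO2 on an sp³ carbon → nitro (the N=O is not a carbonyl).
pendant –COCH3: carbonyl C bonded to two carbons → ketone.
–COOH: carbonyl C bonded to –OH and C → carboxylic acid (the –OH is not a separate alcohol).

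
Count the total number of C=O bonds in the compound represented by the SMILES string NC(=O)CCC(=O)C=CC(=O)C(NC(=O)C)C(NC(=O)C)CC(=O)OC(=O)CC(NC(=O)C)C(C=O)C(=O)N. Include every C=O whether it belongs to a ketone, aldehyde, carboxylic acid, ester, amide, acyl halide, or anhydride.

H2NCO: amide, 1 C=O (running total 1).
CO: ketone, 1 C=O (running total 2).
CO: ketone, 1 C=O (running total 3).
CH(NHCOCH3): amide, 1 C=O (running total 4).
CH(NHCOCH3): amide, 1 C=O (running total 5).
CH2CO-O-COCH2: anhydride, 2 C=O (running total 7).
CH(NHCOCH3): amide, 1 C=O (running total 8).
CH(CHO): aldehyde, 1 C=O (running total 9).
CONH2: amide, 1 C=O (running total 10).

10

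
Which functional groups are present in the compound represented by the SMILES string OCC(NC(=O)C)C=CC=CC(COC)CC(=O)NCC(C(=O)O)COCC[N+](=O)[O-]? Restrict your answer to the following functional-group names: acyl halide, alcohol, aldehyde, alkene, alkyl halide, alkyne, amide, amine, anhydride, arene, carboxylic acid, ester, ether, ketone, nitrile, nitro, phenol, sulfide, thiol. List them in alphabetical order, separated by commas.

HO– on an sp³ carbon → alcohol.
pendant –NHC(=O)CH3: N bonded to a carbonyl → amide (not amine).
C=C double bond → alkene.
C=C double bond → alkene.
pendant –CH2OCH3: C–O–C linkage → ether.
–C(=O)–N– linkage → amide (the N is not an amine).
pendant –COOH: carbonyl C bonded to C and –OH → carboxylic acid.
C–O–C with sp³ carbons on both sides and no adjacent C=O → ether.
–NO2 on carbon → nitro group.

alcohol, alkene, amide, carboxylic acid, ether, nitro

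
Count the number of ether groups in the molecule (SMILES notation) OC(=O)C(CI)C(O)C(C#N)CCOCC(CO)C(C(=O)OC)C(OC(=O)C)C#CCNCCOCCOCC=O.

3

Taking each segment in turn:
  HOOC: –COOH: carbonyl C bonded to –OH and C → carboxylic acid (the –OH is not a separate alcohol).
  CH(CH2I): pendant –CH2X: halogen on sp³ carbon → alkyl halide.
  CH(OH): –OH on an sp³ carbon → alcohol (secondary).
  CH(CN): pendant –C≡N: nitrile.
  CH2OCH2: C–O–C with sp³ carbons on both sides and no adjacent C=O → ether.
  CH(CH2OH): pendant –CH2OH on an sp³ backbone C → alcohol.
  CH(COOCH3): pendant –COOCH3: carbonyl C bonded to C and –OCH3 → ester.
  CH(OCOCH3): pendant –OC(=O)CH3: an acyloxy group → ester.
  C≡C: C≡C triple bond → alkyne.
  CH2NHCH2: C–N–C with sp³ carbons and no adjacent C=O → amine (secondary).
  CH2OCH2: C–O–C with sp³ carbons on both sides and no adjacent C=O → ether.
  CH2OCH2: C–O–C with sp³ carbons on both sides and no adjacent C=O → ether.
  CHO: terminal –CHO: carbonyl C bonded to H and C → aldehyde.
Ether appears at: CH2OCH2, CH2OCH2, CH2OCH2 → 3.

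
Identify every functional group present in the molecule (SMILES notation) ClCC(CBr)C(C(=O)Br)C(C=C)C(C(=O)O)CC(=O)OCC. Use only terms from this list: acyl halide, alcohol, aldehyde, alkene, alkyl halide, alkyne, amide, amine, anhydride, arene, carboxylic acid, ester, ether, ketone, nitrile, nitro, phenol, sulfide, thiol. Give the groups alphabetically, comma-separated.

acyl halide, alkene, alkyl halide, carboxylic acid, ester

Taking each segment in turn:
  ClCH2: halogen on an sp³ carbon → alkyl halide.
  CH(CH2Br): pendant –CH2X: halogen on sp³ carbon → alkyl halide.
  CH(COBr): pendant –C(=O)X: carbonyl C bonded to C and halogen → acyl halide.
  CH(CH=CH2): pendant –CH=CH2: C=C double bond → alkene.
  CH(COOH): pendant –COOH: carbonyl C bonded to C and –OH → carboxylic acid.
  CH2COOCH2: –C(=O)–O–C with C on the carbonyl side → ester.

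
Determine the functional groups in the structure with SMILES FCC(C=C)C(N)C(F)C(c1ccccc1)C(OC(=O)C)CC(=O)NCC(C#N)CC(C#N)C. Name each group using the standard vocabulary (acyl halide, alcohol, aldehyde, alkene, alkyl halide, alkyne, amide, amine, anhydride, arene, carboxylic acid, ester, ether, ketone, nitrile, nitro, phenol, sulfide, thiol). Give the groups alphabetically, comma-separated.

halogen on an sp³ carbon → alkyl halide.
pendant –CH=CH2: C=C double bond → alkene.
–NH2 on an sp³ carbon with no adjacent C=O → amine.
halogen on an sp³ carbon → alkyl halide.
pendant –C6H5: benzene ring → arene.
pendant –OC(=O)CH3: an acyloxy group → ester.
–C(=O)–N– linkage → amide (the N is not an amine).
pendant –C≡N: nitrile.
pendant –C≡N: nitrile.

alkene, alkyl halide, amide, amine, arene, ester, nitrile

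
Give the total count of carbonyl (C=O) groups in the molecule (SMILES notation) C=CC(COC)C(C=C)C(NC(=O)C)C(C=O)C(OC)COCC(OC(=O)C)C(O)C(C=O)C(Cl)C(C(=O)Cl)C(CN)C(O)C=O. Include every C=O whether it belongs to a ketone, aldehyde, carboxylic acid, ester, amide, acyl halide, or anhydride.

6

CH(NHCOCH3): amide, 1 C=O (running total 1).
CH(CHO): aldehyde, 1 C=O (running total 2).
CH(OCOCH3): ester, 1 C=O (running total 3).
CH(CHO): aldehyde, 1 C=O (running total 4).
CH(COCl): acyl halide, 1 C=O (running total 5).
CHO: aldehyde, 1 C=O (running total 6).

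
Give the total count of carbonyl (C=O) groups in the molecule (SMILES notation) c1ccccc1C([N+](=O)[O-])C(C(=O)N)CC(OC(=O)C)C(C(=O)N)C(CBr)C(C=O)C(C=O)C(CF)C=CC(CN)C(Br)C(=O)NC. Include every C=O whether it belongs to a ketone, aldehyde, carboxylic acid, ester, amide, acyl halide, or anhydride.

CH(CONH2): amide, 1 C=O (running total 1).
CH(OCOCH3): ester, 1 C=O (running total 2).
CH(CONH2): amide, 1 C=O (running total 3).
CH(CHO): aldehyde, 1 C=O (running total 4).
CH(CHO): aldehyde, 1 C=O (running total 5).
CONHCH3: amide, 1 C=O (running total 6).

6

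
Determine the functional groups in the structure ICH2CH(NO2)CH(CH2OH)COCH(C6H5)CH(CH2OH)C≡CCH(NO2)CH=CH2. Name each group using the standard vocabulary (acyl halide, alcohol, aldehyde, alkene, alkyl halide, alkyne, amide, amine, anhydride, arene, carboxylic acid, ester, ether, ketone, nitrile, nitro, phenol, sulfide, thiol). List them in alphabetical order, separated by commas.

alcohol, alkene, alkyl halide, alkyne, arene, ketone, nitro

Working along the chain:
  ICH2: halogen on an sp³ carbon → alkyl halide.
  CH(NO2): –NO2 on an sp³ carbon → nitro (the N=O is not a carbonyl).
  CH(CH2OH): pendant –CH2OH on an sp³ backbone C → alcohol.
  CO: –C(=O)– with carbon on both sides → ketone.
  CH(C6H5): pendant –C6H5: benzene ring → arene.
  CH(CH2OH): pendant –CH2OH on an sp³ backbone C → alcohol.
  C≡C: C≡C triple bond → alkyne.
  CH(NO2): –NO2 on an sp³ carbon → nitro (the N=O is not a carbonyl).
  CH=CH2: C=C double bond → alkene.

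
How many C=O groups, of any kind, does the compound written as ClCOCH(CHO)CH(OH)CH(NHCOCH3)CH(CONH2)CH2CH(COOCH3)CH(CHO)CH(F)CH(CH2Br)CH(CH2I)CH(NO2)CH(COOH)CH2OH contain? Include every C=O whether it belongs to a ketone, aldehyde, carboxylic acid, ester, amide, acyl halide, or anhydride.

ClCO: acyl halide, 1 C=O (running total 1).
CH(CHO): aldehyde, 1 C=O (running total 2).
CH(NHCOCH3): amide, 1 C=O (running total 3).
CH(CONH2): amide, 1 C=O (running total 4).
CH(COOCH3): ester, 1 C=O (running total 5).
CH(CHO): aldehyde, 1 C=O (running total 6).
CH(COOH): carboxylic acid, 1 C=O (running total 7).

7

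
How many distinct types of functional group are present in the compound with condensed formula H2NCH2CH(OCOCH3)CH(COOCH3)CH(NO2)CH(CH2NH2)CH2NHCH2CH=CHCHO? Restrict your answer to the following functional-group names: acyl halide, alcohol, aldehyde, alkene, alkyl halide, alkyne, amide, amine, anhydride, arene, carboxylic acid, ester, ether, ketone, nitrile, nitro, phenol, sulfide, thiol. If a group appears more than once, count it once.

–NH2 on an sp³ carbon with no adjacent C=O → amine.
pendant –OC(=O)CH3: an acyloxy group → ester.
pendant –COOCH3: carbonyl C bonded to C and –OCH3 → ester.
–NO2 on an sp³ carbon → nitro (the N=O is not a carbonyl).
pendant –CH2NH2: N on sp³ C, no adjacent C=O → amine.
C–N–C with sp³ carbons and no adjacent C=O → amine (secondary).
C=C double bond → alkene.
terminal –CHO: carbonyl C bonded to H and C → aldehyde.
Distinct types present: aldehyde, alkene, amine, ester, nitro.

5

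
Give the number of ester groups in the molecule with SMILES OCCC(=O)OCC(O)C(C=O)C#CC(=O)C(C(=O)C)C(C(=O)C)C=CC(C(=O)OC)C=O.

HO– on an sp³ carbon → alcohol.
–C(=O)–O–C with C on the carbonyl side → ester.
–OH on an sp³ carbon → alcohol (secondary).
pendant –CHO: carbonyl C bonded to C and H → aldehyde.
C≡C triple bond → alkyne.
–C(=O)– with carbon on both sides → ketone.
pendant –COCH3: carbonyl C bonded to two carbons → ketone.
pendant –COCH3: carbonyl C bonded to two carbons → ketone.
C=C double bond → alkene.
pendant –COOCH3: carbonyl C bonded to C and –OCH3 → ester.
terminal –CHO: carbonyl C bonded to H and C → aldehyde.
Ester appears at: CH2COOCH2, CH(COOCH3) → 2.

2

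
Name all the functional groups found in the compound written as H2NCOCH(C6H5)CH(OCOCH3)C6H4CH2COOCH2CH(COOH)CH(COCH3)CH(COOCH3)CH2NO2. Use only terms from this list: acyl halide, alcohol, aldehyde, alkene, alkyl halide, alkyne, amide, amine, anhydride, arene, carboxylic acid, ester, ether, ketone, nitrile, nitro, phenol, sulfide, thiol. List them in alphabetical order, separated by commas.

amide, arene, carboxylic acid, ester, ketone, nitro

–C(=O)NH2: carbonyl C bonded to C and to N → amide (the N is not a separate amine).
pendant –C6H5: benzene ring → arene.
pendant –OC(=O)CH3: an acyloxy group → ester.
para-disubstituted benzene ring → arene.
–C(=O)–O–C with C on the carbonyl side → ester.
pendant –COOH: carbonyl C bonded to C and –OH → carboxylic acid.
pendant –COCH3: carbonyl C bonded to two carbons → ketone.
pendant –COOCH3: carbonyl C bonded to C and –OCH3 → ester.
–NO2 on carbon → nitro group.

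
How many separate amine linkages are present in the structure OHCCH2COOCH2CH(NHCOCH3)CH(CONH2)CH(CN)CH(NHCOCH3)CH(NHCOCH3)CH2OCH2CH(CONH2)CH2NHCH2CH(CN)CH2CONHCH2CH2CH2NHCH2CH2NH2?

3

terminal –CHO: carbonyl C bonded to H and C → aldehyde.
–C(=O)–O–C with C on the carbonyl side → ester.
pendant –NHC(=O)CH3: N bonded to a carbonyl → amide (not amine).
pendant –CONH2: carbonyl C bonded to C and N → amide.
pendant –C≡N: nitrile.
pendant –NHC(=O)CH3: N bonded to a carbonyl → amide (not amine).
pendant –NHC(=O)CH3: N bonded to a carbonyl → amide (not amine).
C–O–C with sp³ carbons on both sides and no adjacent C=O → ether.
pendant –CONH2: carbonyl C bonded to C and N → amide.
C–N–C with sp³ carbons and no adjacent C=O → amine (secondary).
pendant –C≡N: nitrile.
–C(=O)–N– linkage → amide (the N is not an amine).
C–N–C with sp³ carbons and no adjacent C=O → amine (secondary).
–NH2 on an sp³ carbon with no adjacent C=O → amine.
Amine appears at: CH2NHCH2, CH2NHCH2, CH2NH2 → 3.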